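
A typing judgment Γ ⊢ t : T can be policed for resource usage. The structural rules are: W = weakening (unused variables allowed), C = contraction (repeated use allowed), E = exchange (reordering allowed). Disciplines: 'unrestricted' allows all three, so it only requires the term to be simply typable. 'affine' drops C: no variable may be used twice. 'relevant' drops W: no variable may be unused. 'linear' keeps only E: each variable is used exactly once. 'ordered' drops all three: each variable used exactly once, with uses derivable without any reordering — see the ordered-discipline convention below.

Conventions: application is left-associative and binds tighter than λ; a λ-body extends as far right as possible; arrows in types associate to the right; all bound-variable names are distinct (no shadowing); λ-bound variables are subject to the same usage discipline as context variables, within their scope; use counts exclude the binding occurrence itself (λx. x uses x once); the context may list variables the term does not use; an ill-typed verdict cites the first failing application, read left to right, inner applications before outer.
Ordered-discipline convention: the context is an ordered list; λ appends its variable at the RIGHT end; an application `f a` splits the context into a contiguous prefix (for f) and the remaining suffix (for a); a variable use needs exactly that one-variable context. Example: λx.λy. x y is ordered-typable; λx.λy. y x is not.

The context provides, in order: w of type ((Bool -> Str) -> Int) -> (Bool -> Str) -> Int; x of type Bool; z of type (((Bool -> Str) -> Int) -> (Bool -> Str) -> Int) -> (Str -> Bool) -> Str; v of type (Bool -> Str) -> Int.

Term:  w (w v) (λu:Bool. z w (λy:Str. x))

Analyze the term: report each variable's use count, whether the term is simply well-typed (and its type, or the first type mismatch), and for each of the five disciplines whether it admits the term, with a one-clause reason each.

variable uses: w: 3×; x: 1×; z: 1×; v: 1×; u (λ-bound): 0×; y (λ-bound): 0×
uses in reading order: w, w, v, z, w, x
typing: well-typed — term : Int
ordered: ✗, w ×3 used more than once (contraction); needs weakening: u, y unused
linear: ✗, w ×3 used more than once (contraction); needs weakening: u, y unused
affine: ✗, w ×3 used more than once (contraction)
relevant: ✗, needs weakening: u, y unused
unrestricted: ✓, well-typed at Int; no restrictions here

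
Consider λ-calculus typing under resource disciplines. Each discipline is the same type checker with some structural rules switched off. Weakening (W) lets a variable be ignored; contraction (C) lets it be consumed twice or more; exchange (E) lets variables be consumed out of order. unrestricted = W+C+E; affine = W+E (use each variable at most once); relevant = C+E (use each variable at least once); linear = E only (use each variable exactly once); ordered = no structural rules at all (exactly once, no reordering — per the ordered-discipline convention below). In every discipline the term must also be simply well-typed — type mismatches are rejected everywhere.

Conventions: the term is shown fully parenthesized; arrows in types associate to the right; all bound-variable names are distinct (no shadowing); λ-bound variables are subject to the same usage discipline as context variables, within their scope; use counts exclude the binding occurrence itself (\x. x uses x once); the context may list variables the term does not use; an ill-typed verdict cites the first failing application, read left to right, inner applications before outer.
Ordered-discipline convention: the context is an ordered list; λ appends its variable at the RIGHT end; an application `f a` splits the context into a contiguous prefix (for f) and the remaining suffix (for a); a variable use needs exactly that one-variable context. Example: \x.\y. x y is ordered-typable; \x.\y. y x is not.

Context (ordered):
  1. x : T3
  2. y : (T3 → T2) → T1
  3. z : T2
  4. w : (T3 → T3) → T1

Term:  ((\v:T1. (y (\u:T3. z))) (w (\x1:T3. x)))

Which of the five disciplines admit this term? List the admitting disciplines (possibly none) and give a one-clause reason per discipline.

admitting disciplines: affine, unrestricted
usage: x=1, y=1, z=1, w=1, v (λ-bound)=0, u (λ-bound)=0, x1 (λ-bound)=0
uses in reading order: y, z, w, x
typing: well-typed at T1
ordered: ✗, v, u, x1 left unused
linear: ✗, v, u, x1 left unused
affine: ✓, at most one use each (x, y, z, w, v, u, x1)
relevant: ✗, v, u, x1 left unused
unrestricted: ✓, well-typed at T1; no restrictions here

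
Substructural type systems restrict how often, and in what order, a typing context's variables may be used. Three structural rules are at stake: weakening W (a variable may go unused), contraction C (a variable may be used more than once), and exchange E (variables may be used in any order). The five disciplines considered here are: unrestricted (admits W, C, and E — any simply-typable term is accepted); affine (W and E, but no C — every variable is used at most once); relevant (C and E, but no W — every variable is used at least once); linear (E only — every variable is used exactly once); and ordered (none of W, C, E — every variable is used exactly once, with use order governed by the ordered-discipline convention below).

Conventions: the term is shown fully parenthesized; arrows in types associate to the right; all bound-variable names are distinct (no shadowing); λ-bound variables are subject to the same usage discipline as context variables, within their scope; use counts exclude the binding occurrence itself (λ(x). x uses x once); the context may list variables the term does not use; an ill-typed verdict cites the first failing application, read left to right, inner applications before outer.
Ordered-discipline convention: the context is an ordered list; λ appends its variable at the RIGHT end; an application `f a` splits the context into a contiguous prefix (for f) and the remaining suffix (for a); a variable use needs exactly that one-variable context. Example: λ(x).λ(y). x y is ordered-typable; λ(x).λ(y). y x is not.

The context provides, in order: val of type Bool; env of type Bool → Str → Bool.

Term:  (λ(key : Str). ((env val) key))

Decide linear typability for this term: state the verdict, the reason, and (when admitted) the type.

yes — exactly-once usage across val, env, key; term : Str → Bool
variable uses: val: 1×; env: 1×; key (λ-bound): 1×
left-to-right use order: env, val, key
typing: the term checks, with type Str → Bool
per-discipline verdicts: ordered ✗, linear ✓, affine ✓, relevant ✓, unrestricted ✓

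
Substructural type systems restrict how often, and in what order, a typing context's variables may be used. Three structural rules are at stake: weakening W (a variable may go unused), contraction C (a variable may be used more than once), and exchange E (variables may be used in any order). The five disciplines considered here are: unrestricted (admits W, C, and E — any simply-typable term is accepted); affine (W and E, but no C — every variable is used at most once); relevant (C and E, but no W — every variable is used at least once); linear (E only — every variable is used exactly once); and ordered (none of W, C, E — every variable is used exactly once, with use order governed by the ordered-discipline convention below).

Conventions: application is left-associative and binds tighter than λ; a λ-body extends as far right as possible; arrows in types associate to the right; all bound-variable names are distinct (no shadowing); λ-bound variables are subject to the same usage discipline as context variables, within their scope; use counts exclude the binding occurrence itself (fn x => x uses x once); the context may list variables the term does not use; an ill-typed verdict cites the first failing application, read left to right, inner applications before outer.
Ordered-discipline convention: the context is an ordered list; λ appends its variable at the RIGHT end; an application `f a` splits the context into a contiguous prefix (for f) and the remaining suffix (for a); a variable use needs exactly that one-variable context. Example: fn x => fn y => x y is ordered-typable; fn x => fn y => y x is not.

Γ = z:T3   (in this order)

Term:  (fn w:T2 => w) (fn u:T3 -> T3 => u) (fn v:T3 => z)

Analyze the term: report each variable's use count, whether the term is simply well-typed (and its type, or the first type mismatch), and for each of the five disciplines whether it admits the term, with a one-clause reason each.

variable uses: z=1, w [bound]=1, u [bound]=1, v [bound]=0
left-to-right use order: w, u, z
typing: ill-typed: an argument (T3 -> T3) -> T3 -> T3 mismatches the expected T2
ordered ✗ (not simply typable)
linear ✗ (fails simple typing)
affine ✗ (a type mismatch blocks all five)
relevant ✗ (the type mismatch rejects it)
unrestricted ✗ (not simply typable)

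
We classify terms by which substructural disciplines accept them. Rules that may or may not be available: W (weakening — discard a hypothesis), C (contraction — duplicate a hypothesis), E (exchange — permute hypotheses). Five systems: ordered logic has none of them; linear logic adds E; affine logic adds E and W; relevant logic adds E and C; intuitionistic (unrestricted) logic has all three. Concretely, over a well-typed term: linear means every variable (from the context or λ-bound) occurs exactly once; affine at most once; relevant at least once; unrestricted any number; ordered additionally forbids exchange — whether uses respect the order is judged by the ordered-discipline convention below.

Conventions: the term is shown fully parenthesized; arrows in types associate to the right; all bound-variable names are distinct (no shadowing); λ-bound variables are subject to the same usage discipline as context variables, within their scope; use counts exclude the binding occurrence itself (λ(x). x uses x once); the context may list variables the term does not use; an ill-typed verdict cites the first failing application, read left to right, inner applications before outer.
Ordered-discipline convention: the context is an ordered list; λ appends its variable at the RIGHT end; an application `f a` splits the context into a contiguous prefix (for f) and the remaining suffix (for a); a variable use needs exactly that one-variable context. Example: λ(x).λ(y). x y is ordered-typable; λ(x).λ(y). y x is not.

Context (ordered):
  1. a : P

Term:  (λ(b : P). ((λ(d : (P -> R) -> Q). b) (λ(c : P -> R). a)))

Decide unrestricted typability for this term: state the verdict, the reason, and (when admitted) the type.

no — the type mismatch rejects it
variable uses: a ×1; b (λ-bound) ×1; d (λ-bound) ×0; c (λ-bound) ×0
left-to-right use order: b, a
typing: ill-typed: an application expects (P -> R) -> Q but receives (P -> R) -> P
summary: ordered ✗ · linear ✗ · affine ✗ · relevant ✗ · unrestricted ✗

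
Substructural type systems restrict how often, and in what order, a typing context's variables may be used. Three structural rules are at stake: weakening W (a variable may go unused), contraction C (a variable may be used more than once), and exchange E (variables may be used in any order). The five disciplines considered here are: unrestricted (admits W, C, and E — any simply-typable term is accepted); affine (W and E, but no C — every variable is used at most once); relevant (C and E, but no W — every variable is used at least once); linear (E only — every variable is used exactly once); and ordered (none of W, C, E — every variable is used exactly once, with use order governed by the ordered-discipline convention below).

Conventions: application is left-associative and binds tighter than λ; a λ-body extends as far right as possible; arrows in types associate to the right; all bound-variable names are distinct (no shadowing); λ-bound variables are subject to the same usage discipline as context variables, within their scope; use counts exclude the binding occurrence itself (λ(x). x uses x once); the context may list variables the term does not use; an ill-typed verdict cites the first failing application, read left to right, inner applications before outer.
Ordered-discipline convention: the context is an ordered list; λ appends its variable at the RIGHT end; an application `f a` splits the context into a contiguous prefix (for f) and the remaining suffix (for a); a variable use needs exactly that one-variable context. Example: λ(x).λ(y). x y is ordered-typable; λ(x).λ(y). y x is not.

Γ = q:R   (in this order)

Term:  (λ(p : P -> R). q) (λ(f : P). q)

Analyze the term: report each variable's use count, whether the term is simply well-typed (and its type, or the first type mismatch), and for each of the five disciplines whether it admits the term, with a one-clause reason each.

use counts: q ×2, p [bound] ×0, f [bound] ×0
left-to-right use order: q, q
typing: well-typed at R
ordered ✗ (repeated use of q ×2; p, f never used (weakening))
linear ✗ (repeated use of q ×2; p, f never used (weakening))
affine ✗ (repeated use of q ×2)
relevant ✗ (p, f never used (weakening))
unrestricted ✓ (well-typed at R; no restrictions here)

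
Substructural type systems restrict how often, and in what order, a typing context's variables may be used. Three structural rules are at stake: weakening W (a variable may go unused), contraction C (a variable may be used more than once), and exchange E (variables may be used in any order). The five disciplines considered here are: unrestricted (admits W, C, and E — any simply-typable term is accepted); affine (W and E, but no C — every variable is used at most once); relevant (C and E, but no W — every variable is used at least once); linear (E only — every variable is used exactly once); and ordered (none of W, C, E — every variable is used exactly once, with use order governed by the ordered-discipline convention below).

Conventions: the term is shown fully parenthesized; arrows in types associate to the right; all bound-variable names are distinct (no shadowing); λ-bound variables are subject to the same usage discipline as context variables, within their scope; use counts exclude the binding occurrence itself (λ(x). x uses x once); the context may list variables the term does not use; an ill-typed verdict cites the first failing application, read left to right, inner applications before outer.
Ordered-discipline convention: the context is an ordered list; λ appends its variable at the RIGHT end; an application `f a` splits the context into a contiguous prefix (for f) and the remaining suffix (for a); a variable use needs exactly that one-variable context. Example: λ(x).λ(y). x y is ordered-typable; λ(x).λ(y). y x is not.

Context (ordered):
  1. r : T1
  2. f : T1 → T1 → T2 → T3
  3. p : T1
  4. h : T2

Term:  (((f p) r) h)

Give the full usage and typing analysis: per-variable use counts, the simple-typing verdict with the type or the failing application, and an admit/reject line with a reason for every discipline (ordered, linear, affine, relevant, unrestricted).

counts: r: 1×; f: 1×; p: 1×; h: 1×
use order (left to right): f, p, r, h
typing: the term checks, with type T3
ordered: ✗ — needs exchange: uses follow f, p, r, h
linear: ✓ — exactly-once usage across r, f, p, h
affine: ✓ — r, f, p, h: no repeats, contraction unneeded
relevant: ✓ — r, f, p, h: all used, weakening unneeded
unrestricted: ✓ — well-typed at T3; no restrictions here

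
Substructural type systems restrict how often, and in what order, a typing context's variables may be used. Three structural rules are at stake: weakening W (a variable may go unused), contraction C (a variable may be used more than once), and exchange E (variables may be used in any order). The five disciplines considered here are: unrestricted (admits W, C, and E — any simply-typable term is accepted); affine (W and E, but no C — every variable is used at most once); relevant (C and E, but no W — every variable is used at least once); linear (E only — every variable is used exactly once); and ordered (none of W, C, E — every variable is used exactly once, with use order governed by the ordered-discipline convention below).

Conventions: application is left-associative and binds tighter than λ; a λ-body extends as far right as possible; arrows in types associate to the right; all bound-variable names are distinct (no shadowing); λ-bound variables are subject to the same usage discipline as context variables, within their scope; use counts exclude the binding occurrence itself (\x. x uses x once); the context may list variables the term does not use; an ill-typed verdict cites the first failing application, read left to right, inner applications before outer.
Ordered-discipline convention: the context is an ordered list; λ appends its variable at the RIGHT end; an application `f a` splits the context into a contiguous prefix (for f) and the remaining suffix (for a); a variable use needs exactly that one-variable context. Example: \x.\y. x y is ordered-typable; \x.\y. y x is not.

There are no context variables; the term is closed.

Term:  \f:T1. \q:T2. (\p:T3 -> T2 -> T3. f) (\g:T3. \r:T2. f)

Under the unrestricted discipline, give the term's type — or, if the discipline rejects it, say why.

not well-typed under unrestricted — fails simple typing
use counts: f (λ-bound)=2, q (λ-bound)=0, p (λ-bound)=0, g (λ-bound)=0, r (λ-bound)=0
use order (left to right): f, f
typing: ill-typed: argument of type T3 -> T2 -> T1 where T3 -> T2 -> T3 is required
across the five disciplines: ordered ✗ | linear ✗ | affine ✗ | relevant ✗ | unrestricted ✗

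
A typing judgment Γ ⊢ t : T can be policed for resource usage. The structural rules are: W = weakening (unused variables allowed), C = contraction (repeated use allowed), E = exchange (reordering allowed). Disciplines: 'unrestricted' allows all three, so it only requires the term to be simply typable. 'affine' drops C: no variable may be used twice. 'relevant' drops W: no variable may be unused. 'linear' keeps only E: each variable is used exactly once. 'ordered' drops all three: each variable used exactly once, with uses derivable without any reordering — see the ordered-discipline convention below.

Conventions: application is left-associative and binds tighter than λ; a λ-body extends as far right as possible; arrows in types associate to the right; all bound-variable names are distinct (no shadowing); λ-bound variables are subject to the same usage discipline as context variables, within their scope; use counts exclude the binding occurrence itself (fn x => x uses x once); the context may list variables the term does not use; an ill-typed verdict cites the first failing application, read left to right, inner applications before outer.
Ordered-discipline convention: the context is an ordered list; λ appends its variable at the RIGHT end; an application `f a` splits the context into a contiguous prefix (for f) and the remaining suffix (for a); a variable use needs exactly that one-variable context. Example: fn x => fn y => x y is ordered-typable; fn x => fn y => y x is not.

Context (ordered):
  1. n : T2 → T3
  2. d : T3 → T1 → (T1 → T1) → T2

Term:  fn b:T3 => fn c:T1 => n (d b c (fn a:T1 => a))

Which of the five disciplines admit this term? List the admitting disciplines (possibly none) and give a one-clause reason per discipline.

admitting disciplines: ordered, linear, affine, relevant, unrestricted
use counts: n ×1, d ×1, b [bound] ×1, c [bound] ×1, a [bound] ×1
uses in reading order: n, d, b, c, a
typing: well-typed at T3 → T1 → T3
ordered: ✓ — n, d, b, c, a once each; derivable with no W/C/E
linear: ✓ — single use per variable (n, d, b, c, a)
affine: ✓ — n, d, b, c, a: no repeats, contraction unneeded
relevant: ✓ — none of n, d, b, c, a goes unused
unrestricted: ✓ — typability at T3 → T1 → T3 is all that's needed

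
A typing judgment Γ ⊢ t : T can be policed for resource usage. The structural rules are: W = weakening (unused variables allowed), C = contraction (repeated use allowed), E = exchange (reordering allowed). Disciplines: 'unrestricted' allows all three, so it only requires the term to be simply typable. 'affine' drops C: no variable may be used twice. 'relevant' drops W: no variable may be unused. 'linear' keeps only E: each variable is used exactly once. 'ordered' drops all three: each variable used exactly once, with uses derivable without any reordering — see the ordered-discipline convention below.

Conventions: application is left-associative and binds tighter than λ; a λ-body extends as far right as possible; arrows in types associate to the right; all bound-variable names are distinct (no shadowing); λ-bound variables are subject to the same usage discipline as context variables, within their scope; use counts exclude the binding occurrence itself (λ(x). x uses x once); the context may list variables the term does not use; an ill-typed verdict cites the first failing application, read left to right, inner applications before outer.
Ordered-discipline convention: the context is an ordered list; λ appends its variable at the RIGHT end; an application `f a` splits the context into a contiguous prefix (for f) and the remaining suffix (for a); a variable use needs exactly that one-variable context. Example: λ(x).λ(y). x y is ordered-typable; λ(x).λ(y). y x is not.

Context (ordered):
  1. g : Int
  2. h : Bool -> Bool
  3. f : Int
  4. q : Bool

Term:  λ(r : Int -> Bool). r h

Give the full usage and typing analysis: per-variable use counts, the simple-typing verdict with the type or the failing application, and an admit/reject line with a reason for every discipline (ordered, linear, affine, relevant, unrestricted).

usage: g: 0×, h: 1×, f: 0×, q: 0×, r (λ-bound): 1×
left-to-right use order: r, h
typing: ill-typed: argument of type Bool -> Bool where Int is required
ordered: ✗, the type mismatch rejects it
linear: ✗, not simply typable
affine: ✗, fails simple typing
relevant: ✗, a type mismatch blocks all five
unrestricted: ✗, the type mismatch rejects it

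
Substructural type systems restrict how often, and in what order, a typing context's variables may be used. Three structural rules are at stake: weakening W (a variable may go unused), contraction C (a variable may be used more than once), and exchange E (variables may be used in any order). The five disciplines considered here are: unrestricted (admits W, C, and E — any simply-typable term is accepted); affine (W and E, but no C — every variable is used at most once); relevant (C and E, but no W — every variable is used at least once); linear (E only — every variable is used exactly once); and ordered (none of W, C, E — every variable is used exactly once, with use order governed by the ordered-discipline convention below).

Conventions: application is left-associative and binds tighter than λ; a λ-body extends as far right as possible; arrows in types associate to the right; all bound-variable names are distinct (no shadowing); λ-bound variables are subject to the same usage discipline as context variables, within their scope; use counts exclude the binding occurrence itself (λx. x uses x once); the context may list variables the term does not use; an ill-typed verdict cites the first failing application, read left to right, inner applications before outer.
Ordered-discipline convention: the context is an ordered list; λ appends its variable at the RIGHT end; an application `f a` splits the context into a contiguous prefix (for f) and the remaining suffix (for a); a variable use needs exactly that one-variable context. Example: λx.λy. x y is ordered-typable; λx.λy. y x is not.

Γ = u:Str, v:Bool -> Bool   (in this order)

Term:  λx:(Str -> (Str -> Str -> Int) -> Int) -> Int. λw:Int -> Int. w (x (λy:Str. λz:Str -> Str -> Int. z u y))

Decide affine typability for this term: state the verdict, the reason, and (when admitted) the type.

yes — no duplicate uses among u, v, x, w, y, z; term : ((Str -> (Str -> Str -> Int) -> Int) -> Int) -> (Int -> Int) -> Int
usage: u: 1×, v: 0×, x (λ-bound): 1×, w (λ-bound): 1×, y (λ-bound): 1×, z (λ-bound): 1×
left-to-right use order: w, x, z, u, y
typing: well-typed — term : ((Str -> (Str -> Str -> Int) -> Int) -> Int) -> (Int -> Int) -> Int
summary: ordered ✗, linear ✗, affine ✓, relevant ✗, unrestricted ✓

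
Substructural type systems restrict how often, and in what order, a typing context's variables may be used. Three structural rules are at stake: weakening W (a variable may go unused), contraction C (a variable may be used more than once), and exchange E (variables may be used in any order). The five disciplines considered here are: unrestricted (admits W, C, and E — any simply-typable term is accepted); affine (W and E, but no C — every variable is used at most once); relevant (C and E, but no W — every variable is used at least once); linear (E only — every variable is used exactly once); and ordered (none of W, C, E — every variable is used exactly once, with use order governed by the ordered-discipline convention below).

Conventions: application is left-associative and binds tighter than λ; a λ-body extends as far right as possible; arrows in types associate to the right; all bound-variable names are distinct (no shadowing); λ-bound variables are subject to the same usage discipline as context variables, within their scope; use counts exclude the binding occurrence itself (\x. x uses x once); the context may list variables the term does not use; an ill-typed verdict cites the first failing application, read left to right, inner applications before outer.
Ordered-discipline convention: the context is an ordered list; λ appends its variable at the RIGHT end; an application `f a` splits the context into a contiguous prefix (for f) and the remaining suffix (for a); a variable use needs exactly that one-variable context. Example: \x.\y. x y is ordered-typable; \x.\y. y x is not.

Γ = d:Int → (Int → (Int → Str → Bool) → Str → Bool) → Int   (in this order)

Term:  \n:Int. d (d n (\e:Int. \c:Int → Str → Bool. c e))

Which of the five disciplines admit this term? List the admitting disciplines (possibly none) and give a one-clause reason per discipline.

accepted by: relevant, unrestricted
variable uses: d ×2; n [bound] ×1; e [bound] ×1; c [bound] ×1
uses in reading order: d, d, n, c, e
typing: ✓ — Int → (Int → (Int → Str → Bool) → Str → Bool) → Int
ordered ✗ (uses contraction: d ×2)
linear ✗ (uses contraction: d ×2)
affine ✗ (uses contraction: d ×2)
relevant ✓ (every one of d, n, e, c appears)
unrestricted ✓ (typability at Int → (Int → (Int → Str → Bool) → Str → Bool) → Int is all that's needed)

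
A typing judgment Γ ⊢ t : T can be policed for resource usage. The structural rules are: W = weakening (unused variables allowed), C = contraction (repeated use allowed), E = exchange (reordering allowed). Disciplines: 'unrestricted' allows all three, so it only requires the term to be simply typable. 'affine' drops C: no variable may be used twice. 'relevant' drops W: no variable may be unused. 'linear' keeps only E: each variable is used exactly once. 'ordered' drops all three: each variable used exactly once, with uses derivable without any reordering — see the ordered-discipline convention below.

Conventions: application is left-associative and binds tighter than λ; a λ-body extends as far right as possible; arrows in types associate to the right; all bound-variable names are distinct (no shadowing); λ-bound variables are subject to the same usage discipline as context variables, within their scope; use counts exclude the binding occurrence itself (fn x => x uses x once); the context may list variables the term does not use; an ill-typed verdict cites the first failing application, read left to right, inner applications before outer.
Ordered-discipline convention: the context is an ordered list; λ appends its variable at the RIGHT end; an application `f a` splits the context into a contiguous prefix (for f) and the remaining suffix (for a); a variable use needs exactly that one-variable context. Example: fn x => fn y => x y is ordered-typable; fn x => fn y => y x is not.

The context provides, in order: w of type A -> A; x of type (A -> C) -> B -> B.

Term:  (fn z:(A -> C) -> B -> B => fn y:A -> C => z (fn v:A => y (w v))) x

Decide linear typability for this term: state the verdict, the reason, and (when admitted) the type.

yes — each of w, x, z, y, v used exactly once; term : (A -> C) -> B -> B
use counts: w: 1, x: 1, z (bound): 1, y (bound): 1, v (bound): 1
use order (left to right): z, y, w, v, x
typing: ✓ — (A -> C) -> B -> B
all disciplines: ordered ✗ | linear ✓ | affine ✓ | relevant ✓ | unrestricted ✓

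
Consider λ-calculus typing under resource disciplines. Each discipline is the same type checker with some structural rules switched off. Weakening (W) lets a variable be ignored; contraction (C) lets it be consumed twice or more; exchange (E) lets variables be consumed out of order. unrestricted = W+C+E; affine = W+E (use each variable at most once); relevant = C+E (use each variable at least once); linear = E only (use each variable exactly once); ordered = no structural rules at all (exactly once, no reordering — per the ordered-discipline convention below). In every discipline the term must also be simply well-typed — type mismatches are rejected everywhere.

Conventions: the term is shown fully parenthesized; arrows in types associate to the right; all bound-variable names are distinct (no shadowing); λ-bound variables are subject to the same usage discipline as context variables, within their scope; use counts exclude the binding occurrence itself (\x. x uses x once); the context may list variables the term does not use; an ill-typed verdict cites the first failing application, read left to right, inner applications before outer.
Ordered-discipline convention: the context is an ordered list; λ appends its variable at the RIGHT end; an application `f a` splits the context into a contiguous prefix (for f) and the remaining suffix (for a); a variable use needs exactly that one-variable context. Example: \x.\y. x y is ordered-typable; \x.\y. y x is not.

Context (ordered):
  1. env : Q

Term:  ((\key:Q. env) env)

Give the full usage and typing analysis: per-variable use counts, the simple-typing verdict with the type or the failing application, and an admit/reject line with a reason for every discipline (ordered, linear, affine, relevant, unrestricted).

variable uses: env=2, key (λ-bound)=0
order of uses: env, env
typing: well-typed at Q
ordered: ✗, uses contraction: env ×2; unused: key — weakening required
linear: ✗, uses contraction: env ×2; unused: key — weakening required
affine: ✗, uses contraction: env ×2
relevant: ✗, unused: key — weakening required
unrestricted: ✓, well-typed at Q; no restrictions here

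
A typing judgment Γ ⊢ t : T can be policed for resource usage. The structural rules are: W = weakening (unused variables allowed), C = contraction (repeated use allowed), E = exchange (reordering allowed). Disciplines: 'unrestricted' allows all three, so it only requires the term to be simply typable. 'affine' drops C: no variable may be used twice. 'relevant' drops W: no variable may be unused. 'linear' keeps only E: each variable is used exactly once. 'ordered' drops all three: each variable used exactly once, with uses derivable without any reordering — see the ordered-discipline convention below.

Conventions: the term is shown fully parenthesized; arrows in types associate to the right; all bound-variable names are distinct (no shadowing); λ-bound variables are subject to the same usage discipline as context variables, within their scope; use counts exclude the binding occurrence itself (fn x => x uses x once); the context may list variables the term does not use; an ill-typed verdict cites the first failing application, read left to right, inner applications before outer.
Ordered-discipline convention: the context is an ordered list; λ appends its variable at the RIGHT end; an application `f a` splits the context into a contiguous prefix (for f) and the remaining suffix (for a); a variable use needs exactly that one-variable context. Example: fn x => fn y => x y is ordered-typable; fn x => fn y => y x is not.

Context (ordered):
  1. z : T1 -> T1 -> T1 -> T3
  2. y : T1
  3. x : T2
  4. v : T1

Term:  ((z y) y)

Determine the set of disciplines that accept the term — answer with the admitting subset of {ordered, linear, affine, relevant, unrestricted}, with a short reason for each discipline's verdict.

admitting disciplines: unrestricted
use counts: z: 1; y: 2; x: 0; v: 0
use order (left to right): z, y, y
typing: well-typed at T1 -> T3
ordered ✗ (repeated use of y ×2; x, v left unused)
linear ✗ (repeated use of y ×2; x, v left unused)
affine ✗ (repeated use of y ×2)
relevant ✗ (x, v left unused)
unrestricted ✓ (typability at T1 -> T3 is all that's needed)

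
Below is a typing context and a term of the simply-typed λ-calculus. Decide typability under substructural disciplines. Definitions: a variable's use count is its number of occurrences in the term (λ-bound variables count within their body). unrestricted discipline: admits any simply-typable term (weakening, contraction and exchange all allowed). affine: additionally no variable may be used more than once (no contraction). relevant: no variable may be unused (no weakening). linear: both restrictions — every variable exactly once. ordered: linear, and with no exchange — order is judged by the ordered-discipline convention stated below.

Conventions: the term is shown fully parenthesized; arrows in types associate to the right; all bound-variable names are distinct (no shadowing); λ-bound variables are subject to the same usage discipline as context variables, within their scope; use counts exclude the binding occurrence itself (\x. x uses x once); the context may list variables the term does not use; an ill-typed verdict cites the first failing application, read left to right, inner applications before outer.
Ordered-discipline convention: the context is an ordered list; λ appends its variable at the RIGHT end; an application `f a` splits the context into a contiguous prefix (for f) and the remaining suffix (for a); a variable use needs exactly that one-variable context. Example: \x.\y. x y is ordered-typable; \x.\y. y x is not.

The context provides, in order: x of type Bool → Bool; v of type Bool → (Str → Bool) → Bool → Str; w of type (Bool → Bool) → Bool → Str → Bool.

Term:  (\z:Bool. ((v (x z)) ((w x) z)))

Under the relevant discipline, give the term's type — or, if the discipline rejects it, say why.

term : Bool → Bool → Str
counts: x: 2×; v: 1×; w: 1×; z (bound): 2×
use order (left to right): v, x, z, w, x, z
typing: well-typed — term : Bool → Bool → Str
all disciplines: ordered ✗, linear ✗, affine ✗, relevant ✓, unrestricted ✓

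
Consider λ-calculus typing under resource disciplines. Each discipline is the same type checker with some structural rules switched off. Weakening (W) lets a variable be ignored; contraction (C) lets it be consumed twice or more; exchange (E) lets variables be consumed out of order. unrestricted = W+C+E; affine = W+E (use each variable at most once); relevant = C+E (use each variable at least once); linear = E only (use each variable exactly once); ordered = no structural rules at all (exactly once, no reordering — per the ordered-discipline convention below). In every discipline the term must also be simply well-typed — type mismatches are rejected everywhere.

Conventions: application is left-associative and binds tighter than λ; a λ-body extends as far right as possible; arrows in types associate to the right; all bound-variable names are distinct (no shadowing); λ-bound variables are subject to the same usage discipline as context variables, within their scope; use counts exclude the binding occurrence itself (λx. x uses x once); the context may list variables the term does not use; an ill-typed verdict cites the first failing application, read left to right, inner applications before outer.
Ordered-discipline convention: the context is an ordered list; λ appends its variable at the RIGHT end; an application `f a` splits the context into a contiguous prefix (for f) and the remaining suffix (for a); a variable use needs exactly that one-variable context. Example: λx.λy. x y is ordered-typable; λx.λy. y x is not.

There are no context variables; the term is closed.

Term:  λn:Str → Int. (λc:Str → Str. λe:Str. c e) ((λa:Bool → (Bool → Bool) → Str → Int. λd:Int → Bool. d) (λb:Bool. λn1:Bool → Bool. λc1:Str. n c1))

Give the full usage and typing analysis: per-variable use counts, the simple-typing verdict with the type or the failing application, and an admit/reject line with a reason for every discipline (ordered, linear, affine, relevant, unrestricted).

use counts: n [bound]: 1; c [bound]: 1; e [bound]: 1; a [bound]: 0; d [bound]: 1; b [bound]: 0; n1 [bound]: 0; c1 [bound]: 1
order of uses: c, e, d, n, c1
typing: ill-typed: a function awaiting Str → Str gets (Int → Bool) → Int → Bool
ordered: ✗, not simply typable
linear: ✗, fails simple typing
affine: ✗, a type mismatch blocks all five
relevant: ✗, the type mismatch rejects it
unrestricted: ✗, not simply typable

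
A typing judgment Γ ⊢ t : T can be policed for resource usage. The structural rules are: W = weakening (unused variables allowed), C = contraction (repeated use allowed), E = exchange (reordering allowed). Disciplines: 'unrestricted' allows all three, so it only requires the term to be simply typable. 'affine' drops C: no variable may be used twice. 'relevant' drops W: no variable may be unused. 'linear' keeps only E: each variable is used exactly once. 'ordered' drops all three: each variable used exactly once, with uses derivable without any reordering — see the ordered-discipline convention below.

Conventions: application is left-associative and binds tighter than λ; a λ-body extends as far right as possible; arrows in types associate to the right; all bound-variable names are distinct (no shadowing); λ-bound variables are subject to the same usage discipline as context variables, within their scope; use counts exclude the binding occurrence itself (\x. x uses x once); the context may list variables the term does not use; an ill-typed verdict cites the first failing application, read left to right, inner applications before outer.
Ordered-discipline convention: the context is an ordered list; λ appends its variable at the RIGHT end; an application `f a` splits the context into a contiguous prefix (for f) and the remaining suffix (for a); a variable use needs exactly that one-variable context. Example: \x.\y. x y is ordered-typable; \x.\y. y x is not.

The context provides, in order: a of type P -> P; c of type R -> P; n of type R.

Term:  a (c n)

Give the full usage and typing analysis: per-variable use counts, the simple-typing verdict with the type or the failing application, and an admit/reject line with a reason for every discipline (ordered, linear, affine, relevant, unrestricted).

usage: a=1; c=1; n=1
order of uses: a, c, n
typing: well-typed at P
ordered ✓ (a, c, n once each; derivable with no W/C/E)
linear ✓ (single use per variable (a, c, n))
affine ✓ (none of a, c, n used more than once)
relevant ✓ (a, c, n: all used, weakening unneeded)
unrestricted ✓ (type-checks (P) and nothing is barred)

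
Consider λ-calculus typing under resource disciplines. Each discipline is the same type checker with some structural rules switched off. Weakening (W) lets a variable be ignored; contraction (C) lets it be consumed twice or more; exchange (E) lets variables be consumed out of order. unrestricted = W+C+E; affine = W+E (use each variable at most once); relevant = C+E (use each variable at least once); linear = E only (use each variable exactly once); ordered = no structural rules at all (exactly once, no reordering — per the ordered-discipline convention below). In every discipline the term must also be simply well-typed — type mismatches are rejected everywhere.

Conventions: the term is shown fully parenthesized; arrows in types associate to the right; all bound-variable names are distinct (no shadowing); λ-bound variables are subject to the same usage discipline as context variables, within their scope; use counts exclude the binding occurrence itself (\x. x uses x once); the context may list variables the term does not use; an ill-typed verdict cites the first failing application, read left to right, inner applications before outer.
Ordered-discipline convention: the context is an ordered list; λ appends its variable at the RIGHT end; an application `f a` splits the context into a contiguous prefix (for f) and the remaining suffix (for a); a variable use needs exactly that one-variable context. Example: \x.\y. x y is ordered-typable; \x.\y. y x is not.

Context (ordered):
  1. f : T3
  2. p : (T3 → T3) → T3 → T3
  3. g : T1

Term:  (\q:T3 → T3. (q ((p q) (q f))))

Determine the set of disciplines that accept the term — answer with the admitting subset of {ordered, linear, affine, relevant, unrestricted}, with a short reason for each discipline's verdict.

admitted in: unrestricted
use counts: f ×1; p ×1; g ×0; q (bound) ×3
order of uses: q, p, q, q, f
typing: ✓ — (T3 → T3) → T3
ordered ✗ (needs contraction — q ×3; g left unused)
linear ✗ (needs contraction — q ×3; g left unused)
affine ✗ (needs contraction — q ×3)
relevant ✗ (g left unused)
unrestricted ✓ (typability at (T3 → T3) → T3 is all that's needed)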